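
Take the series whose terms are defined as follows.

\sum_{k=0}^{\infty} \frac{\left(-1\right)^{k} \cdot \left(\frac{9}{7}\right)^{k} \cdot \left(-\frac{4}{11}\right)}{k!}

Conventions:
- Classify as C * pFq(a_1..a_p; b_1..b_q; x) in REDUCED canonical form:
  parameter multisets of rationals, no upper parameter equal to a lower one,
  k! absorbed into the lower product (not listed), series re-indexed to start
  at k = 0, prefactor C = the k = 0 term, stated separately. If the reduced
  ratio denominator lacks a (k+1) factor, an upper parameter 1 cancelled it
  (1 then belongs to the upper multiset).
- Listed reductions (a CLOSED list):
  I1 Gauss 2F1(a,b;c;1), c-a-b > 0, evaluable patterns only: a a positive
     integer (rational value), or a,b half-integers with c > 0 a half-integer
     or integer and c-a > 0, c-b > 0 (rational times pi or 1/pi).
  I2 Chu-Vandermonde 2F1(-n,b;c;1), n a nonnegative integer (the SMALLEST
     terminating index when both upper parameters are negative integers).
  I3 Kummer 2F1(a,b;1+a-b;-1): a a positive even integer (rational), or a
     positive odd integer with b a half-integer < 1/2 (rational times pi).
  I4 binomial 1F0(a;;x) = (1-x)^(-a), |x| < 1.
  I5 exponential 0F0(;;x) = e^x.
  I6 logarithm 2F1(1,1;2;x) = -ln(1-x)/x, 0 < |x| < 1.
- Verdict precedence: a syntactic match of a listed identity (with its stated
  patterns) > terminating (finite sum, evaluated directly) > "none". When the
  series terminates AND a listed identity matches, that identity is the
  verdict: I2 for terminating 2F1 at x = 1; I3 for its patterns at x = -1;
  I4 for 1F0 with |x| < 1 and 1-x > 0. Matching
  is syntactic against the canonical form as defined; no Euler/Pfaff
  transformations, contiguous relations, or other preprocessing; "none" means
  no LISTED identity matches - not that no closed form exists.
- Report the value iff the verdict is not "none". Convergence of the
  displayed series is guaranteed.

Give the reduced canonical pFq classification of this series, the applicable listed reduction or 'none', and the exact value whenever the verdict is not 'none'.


With C = -\frac{4}{11}: the canonical form is 0F0(-; -; -\frac{9}{7}). Verdict at x = -\frac{9}{7}: exponential (I5) matches (the 0F0 exponential series at x = -\frac{9}{7}). Value: \left(-\frac{4}{11}\right) \cdot e^{-\frac{9}{7}}.

Key step: t_0 being -\frac{4}{11}, the (-1)^k factor (C = -4/11, x = -9/7) folds into the argument's sign.
Adjacent-term ratio: r(k) = -\frac{9}{7} * 1 / [(k+1)] - poly over poly, x = -\frac{9}{7} from leading terms; C = -\frac{4}{11} at k = 0.


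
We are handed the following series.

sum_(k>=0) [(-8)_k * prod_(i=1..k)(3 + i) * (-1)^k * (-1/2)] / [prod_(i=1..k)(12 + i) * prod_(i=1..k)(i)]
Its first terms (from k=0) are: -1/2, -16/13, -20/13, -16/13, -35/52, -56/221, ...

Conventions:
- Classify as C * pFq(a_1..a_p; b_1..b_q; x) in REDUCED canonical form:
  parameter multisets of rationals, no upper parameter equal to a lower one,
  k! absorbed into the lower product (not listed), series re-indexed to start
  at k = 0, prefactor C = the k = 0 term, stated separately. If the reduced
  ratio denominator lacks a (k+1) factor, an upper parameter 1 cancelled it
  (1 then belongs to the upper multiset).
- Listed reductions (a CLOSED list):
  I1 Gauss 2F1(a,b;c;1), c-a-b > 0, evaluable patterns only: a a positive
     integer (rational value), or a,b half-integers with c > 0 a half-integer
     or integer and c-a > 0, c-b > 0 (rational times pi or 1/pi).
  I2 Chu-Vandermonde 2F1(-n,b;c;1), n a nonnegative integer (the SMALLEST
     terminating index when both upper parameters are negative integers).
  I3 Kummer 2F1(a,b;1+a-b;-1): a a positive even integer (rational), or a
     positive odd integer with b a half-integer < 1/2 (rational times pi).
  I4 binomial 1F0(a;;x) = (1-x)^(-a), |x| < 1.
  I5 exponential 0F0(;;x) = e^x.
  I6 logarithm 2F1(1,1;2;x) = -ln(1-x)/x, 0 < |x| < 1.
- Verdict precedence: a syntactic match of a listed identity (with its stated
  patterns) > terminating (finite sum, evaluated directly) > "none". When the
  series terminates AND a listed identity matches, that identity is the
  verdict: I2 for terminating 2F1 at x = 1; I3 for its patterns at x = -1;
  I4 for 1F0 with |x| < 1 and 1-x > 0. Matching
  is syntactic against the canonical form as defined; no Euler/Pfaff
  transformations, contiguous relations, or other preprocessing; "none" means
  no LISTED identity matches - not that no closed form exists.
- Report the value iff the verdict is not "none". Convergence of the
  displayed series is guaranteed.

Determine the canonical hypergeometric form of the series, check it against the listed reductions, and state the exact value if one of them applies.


First insight: t_0 being -1/2, the running product (C = -1/2, x = -1) telescopes to a rising factorial.
Step ratio: r(k) = (-1) * (k-8) (k+4) / [(k+13) (k+1)] - rational in k. x = (-1); t_0 = -1/2; negate the roots.

Reduced: x = -1, 2F1, upper = {-8, 4}, lower = {13}, C = -1/2. Verdict (x = -1): the Kummer evaluation I3 applies (x = -1; c = 13 equals 1+a-b for upper {-8, 4}: listed pattern). Hence: -11/2.


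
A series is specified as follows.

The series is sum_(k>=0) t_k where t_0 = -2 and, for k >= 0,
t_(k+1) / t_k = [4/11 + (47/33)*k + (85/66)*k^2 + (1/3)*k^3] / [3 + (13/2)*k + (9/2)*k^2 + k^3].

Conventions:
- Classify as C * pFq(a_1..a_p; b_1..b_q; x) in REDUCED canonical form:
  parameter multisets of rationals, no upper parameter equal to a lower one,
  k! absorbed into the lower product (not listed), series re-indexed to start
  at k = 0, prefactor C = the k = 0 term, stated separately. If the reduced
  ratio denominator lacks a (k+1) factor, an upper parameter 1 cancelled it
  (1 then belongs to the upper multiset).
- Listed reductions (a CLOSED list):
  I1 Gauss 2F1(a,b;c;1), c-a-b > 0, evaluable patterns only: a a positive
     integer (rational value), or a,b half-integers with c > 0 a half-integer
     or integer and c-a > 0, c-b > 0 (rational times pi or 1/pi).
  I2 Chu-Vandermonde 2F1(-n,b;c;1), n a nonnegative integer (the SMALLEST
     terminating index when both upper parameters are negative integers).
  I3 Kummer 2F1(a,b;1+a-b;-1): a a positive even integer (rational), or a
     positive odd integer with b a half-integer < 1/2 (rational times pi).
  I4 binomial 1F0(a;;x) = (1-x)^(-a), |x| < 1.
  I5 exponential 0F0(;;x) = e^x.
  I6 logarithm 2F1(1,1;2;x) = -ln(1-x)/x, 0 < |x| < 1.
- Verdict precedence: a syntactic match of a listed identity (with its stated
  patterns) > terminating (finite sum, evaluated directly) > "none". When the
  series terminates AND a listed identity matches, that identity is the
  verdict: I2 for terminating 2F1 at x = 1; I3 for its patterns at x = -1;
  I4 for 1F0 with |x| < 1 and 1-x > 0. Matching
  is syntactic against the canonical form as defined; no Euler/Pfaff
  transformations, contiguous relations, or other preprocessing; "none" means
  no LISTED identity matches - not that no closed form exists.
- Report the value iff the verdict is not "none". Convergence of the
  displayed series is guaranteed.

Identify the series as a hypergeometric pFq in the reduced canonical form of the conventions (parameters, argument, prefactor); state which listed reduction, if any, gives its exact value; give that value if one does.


With C = -2: the canonical form is 1F0(4/11; -; 1/3). Verdict: the I4 binomial reduction applies (the 1F0 binomial series: exponent -4/11, x = 1/3). Sum: (-2) * (2/3)^(-4/11).

Structural cue: t_0 = -2 here, and cancel k + 3/2 from the displayed ratio first; then C = -2.
Adjacent-term ratio: r(k) = (1/3) * (k+4/11) / [(k+1)] ; factor over Q: parameters, x = (1/3), and C = -2.


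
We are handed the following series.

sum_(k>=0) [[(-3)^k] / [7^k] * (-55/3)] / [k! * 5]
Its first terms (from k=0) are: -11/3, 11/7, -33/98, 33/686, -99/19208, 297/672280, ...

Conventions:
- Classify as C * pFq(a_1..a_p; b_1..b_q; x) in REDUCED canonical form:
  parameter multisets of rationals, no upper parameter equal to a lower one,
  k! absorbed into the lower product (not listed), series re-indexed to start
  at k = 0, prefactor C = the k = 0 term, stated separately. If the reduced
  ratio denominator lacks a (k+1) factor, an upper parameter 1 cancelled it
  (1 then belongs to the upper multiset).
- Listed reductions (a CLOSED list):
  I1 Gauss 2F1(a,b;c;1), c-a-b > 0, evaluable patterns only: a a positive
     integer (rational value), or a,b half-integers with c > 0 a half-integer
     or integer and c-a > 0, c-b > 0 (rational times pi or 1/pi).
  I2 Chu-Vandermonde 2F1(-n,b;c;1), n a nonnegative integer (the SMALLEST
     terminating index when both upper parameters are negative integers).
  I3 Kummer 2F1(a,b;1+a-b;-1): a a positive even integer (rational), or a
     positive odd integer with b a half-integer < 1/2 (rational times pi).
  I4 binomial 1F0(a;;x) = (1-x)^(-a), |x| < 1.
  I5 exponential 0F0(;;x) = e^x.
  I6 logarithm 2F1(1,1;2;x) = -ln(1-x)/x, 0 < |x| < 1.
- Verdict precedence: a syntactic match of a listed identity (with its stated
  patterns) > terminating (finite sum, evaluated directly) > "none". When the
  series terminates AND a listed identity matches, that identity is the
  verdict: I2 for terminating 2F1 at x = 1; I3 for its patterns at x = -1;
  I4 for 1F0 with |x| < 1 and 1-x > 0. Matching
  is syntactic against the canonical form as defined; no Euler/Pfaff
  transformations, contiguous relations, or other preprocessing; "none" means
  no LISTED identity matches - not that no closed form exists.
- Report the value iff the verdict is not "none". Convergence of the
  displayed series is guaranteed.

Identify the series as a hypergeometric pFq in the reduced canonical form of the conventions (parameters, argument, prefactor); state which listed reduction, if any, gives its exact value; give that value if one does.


x = -3/7 here; the reduced form reads 0F0, upper {-}, lower {-}, C = -11/3. Verdict (x = -3/7): the I5 exponential reduction applies (the 0F0 exponential series at x = -3/7). Hence: (-11/3) * e^(-3/7).

The tell: t_0 being -11/3, the two geometric factors (C = -11/3, x = -3/7) combine into one argument.
Adjacent-term ratio: r(k) = (-3/7) * 1 / [(k+1)] - rational in k, leading ratio (-3/7); with t_0 = -11/3, classification follows.


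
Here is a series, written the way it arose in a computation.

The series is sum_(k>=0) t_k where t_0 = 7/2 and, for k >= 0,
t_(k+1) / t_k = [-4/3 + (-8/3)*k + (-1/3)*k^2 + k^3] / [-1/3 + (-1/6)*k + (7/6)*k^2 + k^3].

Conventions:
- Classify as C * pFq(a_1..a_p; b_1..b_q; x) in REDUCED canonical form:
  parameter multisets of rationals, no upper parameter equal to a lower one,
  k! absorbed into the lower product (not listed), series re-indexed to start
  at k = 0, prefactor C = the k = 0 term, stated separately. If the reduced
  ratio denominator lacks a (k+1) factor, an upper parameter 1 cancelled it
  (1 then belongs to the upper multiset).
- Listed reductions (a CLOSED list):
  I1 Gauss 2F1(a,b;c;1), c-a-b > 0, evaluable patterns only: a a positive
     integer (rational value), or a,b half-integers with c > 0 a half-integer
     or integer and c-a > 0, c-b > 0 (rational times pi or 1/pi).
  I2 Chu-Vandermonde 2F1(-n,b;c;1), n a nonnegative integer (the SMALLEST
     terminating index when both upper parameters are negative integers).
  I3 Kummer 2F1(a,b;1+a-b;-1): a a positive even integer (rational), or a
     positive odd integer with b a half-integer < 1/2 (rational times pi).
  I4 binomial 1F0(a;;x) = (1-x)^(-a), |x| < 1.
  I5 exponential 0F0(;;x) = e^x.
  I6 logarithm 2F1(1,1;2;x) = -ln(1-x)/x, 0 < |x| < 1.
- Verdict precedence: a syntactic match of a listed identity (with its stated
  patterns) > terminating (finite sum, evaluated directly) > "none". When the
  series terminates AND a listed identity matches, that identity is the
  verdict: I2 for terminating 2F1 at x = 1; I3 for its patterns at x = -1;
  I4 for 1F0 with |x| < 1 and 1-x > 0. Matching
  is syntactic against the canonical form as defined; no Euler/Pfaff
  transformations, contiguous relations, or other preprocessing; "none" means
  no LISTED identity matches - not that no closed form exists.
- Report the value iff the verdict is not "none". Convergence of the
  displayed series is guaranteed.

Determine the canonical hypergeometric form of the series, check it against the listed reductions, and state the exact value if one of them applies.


Prefactor 7/2, argument 1: 2F1 with upper {-2, 1} over lower {-1/2}. Verdict: Vandermonde's identity (I2) applies (terminating 2F1 at x = 1 with n = 2, b = 1, c = -1/2). Hence: -21/2.

First insight: from the first term 7/2: roots of the ratio polynomials (prefactor 7/2) are the negated parameters.
Term ratio: r(k) = 1 * (k-2) (k+1) / [(k-1/2) (k+1)] ; factor over Q: parameters, x = 1, and C = 7/2.


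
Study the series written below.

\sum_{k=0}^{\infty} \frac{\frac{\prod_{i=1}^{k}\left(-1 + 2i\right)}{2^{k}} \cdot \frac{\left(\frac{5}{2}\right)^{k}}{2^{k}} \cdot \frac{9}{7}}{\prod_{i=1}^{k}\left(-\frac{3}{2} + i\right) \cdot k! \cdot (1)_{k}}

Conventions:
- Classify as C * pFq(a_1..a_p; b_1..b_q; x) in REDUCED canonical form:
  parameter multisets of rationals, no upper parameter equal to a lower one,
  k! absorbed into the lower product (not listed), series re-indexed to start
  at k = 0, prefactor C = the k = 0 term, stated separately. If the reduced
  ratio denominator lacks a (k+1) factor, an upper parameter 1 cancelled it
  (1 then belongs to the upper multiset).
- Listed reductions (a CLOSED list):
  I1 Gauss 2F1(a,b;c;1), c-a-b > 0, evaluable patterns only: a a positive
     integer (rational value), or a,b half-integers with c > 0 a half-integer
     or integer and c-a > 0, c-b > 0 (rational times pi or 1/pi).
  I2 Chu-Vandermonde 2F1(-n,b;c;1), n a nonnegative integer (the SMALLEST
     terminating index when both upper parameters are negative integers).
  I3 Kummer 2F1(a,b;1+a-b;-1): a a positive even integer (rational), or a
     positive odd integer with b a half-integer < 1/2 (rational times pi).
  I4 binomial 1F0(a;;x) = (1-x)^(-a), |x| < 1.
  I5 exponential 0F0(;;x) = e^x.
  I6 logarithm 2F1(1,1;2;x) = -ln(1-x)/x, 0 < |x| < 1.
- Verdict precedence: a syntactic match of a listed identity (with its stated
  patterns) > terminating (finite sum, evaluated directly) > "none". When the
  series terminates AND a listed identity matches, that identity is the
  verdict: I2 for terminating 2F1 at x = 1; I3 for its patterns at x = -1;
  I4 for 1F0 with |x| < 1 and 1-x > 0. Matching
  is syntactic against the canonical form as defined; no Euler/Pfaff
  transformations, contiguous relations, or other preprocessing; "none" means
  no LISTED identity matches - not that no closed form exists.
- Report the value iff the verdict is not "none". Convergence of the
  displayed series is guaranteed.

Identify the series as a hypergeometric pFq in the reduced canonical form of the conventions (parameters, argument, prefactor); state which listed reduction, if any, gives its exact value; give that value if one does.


x = \frac{5}{4} here; the reduced form reads 1F2, upper {\frac{1}{2}}, lower {-\frac{1}{2}, 1}, C = \frac{9}{7}. Verdict: no listed reduction: x = \frac{5}{4} and upper {\frac{1}{2}} fail every I1-I6 pattern.

First insight: t_0 being \frac{9}{7}, the two k-th powers (C = 9/7) combine into one argument.
Step ratio: r(k) = \frac{5}{4} * (k+\frac{1}{2}) / [(k-\frac{1}{2}) (k+1) (k+1)] - rational in k, leading ratio \frac{5}{4}; with t_0 = \frac{9}{7}, classification follows.


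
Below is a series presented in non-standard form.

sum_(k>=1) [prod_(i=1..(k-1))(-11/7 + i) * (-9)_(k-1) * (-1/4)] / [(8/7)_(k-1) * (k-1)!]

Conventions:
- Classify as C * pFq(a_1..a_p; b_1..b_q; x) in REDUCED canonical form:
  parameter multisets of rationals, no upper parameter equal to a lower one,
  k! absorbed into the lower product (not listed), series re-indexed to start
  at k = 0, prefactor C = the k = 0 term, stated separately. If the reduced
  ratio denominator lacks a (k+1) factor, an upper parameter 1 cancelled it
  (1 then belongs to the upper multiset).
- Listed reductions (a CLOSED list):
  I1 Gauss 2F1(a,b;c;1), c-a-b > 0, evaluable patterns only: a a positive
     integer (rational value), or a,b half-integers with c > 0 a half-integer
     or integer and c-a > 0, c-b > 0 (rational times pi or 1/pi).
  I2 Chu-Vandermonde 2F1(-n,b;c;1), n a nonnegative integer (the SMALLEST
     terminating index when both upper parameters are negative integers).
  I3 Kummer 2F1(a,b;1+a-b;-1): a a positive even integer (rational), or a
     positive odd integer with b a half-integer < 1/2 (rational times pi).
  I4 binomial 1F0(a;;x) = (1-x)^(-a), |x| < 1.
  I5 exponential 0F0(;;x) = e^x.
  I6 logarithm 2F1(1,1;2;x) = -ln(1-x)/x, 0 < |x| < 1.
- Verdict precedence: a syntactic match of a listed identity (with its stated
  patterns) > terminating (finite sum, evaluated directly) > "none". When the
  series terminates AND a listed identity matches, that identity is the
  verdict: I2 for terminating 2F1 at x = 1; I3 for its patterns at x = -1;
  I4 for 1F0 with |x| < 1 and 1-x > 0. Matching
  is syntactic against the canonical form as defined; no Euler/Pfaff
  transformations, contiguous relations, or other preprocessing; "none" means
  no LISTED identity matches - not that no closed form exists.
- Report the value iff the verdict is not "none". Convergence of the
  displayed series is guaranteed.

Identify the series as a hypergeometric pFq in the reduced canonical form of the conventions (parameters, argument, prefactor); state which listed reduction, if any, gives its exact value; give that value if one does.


This is -1/4 * 2F1(-9, -4/7; 8/7; 1) in reduced canonical form. Verdict: this is Chu-Vandermonde (I2) (terminating 2F1 at x = 1 with n = 9, b = -4/7, c = 8/7). Value: -1900821/1995200.

The tell: with t_0 = -1/4, the running product (prefactor -1/4) telescopes to a rising factorial.
Ratio: r(k) = 1 * (k-9) (k-4/7) / [(k+8/7) (k+1)] - rational in k, leading ratio 1; with t_0 = -1/4, classification follows.


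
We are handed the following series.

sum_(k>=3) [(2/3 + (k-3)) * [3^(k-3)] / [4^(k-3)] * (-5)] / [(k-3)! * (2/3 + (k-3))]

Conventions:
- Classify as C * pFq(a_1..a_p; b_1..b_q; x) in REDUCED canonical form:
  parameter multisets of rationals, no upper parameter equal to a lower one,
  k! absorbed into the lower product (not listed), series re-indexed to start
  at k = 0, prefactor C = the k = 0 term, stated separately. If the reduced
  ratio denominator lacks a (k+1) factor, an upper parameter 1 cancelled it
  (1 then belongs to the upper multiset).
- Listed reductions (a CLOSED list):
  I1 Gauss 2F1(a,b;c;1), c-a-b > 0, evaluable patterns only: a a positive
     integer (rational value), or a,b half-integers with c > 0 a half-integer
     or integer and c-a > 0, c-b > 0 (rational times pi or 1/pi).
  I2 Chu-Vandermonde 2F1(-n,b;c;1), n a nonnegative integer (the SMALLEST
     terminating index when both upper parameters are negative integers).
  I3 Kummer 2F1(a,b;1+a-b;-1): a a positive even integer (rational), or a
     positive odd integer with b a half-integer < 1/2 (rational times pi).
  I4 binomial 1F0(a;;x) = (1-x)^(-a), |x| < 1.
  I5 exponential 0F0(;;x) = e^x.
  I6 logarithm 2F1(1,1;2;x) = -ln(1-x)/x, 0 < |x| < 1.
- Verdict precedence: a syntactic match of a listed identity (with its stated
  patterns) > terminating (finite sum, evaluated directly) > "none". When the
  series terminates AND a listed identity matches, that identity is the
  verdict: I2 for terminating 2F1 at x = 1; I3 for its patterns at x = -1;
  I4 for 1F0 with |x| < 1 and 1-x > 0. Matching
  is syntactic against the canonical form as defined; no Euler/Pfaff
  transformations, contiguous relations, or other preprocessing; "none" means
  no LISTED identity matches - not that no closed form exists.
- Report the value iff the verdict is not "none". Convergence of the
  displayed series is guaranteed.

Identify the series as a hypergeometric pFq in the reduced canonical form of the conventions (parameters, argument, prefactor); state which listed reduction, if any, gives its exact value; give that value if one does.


Canonical form: C = -5 times 0F0 with upper {-}, lower {-}, x = 3/4. Verdict (x = 3/4): the exponential series (I5) applies (the 0F0 exponential series at x = 3/4). Sum: (-5) * e^(3/4).

Key observation: from the first term -5: k + 2/3 divides numerator and denominator alike; C = -5 after cancelling.
Step ratio: r(k) = (3/4) * 1 / [(k+1)] - rational; roots negated = parameters, x = (3/4), C = -5.


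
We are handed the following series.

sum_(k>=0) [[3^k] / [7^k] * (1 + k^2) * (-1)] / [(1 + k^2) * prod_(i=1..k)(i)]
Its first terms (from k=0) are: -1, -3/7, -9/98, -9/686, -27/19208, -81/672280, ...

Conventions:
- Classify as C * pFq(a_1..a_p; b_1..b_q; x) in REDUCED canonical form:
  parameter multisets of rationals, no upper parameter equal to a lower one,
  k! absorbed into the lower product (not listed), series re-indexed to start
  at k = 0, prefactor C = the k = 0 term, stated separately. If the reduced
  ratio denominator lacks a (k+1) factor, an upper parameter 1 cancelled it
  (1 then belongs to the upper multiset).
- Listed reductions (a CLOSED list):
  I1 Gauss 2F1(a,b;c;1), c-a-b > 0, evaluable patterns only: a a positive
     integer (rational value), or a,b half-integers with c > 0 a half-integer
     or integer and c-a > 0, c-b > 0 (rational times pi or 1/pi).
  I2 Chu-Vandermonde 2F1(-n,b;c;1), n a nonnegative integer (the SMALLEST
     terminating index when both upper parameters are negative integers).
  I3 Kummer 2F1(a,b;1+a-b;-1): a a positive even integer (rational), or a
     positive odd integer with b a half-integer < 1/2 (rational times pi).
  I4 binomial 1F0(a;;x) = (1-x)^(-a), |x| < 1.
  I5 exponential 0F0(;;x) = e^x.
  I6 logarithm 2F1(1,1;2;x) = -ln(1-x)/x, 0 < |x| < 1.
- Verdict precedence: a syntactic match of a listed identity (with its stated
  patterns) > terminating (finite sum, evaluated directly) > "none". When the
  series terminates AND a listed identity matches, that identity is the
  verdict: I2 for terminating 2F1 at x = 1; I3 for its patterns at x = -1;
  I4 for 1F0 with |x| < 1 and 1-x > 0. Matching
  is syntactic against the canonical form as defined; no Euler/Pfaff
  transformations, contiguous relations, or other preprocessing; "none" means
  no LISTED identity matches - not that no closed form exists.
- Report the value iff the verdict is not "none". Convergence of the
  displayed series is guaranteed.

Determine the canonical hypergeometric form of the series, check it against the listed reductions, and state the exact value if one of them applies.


Prefactor -1, argument 3/7: 0F0 with upper {-} over lower {-}. Verdict: exponential (I5) applies (the 0F0 exponential series at x = 3/7). Exact value: (-1) * e^(3/7).

Key observation: t_0 being -1, striking the common factor k^2 + 1 reduces the term (prefactor -1).
Step ratio: r(k) = (3/7) * 1 / [(k+1)] - rational; roots negated = parameters, x = (3/7), C = -1.


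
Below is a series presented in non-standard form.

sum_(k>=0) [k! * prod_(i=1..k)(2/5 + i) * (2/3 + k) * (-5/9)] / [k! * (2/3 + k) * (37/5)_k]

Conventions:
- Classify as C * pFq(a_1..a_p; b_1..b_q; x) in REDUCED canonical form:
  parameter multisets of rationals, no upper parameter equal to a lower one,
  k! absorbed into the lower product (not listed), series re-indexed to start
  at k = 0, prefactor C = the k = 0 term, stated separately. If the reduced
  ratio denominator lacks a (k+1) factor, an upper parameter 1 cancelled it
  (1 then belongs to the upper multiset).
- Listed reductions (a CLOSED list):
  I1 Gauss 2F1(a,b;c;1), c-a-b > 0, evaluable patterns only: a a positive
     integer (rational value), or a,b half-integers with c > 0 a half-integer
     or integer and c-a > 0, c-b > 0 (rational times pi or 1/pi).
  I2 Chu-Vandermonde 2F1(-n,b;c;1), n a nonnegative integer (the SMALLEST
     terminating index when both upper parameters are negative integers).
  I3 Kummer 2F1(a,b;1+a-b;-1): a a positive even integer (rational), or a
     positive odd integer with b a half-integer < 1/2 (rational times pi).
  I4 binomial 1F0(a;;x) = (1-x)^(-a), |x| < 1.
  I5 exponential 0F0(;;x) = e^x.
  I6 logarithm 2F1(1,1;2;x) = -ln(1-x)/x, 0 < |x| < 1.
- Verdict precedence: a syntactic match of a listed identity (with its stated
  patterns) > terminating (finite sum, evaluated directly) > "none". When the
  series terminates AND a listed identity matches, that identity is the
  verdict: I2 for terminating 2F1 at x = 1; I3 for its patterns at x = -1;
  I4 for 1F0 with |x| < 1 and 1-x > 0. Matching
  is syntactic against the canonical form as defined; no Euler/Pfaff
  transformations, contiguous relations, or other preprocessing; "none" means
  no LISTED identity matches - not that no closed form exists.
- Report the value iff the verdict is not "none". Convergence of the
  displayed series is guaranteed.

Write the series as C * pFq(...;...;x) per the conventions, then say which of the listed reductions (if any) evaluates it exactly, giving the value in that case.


Canonical form: C = -5/9 times 2F1 with upper {1, 7/5}, lower {37/5}, x = 1. Verdict at x = 1: Gauss's theorem (I1) matches (x = 1: the Gamma ratio telescopes since c-a-b = 5 > 0 and a = 1 in Z>0). Exact value: -32/45.

The tell: t_0 being -5/9, the running product (C = -5/9, x = 1) telescopes to a rising factorial.
Adjacent-term ratio: r(k) = 1 * (k+1) (k+7/5) / [(k+37/5) (k+1)] - rational; roots negated = parameters, x = 1, C = -5/9.


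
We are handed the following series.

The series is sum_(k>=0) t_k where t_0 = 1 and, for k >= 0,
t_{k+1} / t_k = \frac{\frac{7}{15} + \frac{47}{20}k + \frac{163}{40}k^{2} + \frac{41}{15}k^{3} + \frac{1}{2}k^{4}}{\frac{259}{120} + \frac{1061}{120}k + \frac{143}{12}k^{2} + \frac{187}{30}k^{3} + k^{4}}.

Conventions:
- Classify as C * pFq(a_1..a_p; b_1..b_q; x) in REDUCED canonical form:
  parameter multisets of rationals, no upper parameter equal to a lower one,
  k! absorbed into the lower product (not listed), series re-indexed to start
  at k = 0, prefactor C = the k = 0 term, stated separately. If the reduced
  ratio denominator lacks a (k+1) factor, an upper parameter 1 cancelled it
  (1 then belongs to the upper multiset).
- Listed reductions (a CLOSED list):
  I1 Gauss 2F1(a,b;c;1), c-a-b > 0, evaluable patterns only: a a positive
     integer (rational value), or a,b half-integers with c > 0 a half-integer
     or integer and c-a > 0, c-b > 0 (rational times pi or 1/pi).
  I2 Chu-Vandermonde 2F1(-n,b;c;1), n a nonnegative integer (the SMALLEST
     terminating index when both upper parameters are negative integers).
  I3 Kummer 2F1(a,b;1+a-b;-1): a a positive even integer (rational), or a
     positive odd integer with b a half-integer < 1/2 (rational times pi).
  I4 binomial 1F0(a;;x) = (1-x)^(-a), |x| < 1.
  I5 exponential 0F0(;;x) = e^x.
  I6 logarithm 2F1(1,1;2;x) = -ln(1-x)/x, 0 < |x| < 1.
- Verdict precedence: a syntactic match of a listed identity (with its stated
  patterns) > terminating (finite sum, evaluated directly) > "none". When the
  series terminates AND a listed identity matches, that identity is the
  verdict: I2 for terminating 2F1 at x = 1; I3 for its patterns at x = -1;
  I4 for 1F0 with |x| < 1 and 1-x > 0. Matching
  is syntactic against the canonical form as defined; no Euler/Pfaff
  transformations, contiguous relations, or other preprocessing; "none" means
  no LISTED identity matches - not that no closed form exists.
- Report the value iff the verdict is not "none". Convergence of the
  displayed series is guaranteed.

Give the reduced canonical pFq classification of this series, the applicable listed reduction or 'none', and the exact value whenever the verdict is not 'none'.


With C = 1: the canonical form is 2F1(\frac{2}{3}, \frac{4}{5}; \frac{37}{30}; \frac{1}{2}). Verdict: none here - no I1-I6 shape fits x = \frac{1}{2} with lower {\frac{37}{30}}.

Key step: t_0 being 1, the parameter 7/2 appears in both the upper and lower lists and cancels (alongside the other common factor).
Step ratio: r(k) = \frac{1}{2} * (k+\frac{2}{3}) (k+\frac{4}{5}) / [(k+\frac{37}{30}) (k+1)] - rational in k, leading ratio \frac{1}{2}; with t_0 = 1, classification follows.


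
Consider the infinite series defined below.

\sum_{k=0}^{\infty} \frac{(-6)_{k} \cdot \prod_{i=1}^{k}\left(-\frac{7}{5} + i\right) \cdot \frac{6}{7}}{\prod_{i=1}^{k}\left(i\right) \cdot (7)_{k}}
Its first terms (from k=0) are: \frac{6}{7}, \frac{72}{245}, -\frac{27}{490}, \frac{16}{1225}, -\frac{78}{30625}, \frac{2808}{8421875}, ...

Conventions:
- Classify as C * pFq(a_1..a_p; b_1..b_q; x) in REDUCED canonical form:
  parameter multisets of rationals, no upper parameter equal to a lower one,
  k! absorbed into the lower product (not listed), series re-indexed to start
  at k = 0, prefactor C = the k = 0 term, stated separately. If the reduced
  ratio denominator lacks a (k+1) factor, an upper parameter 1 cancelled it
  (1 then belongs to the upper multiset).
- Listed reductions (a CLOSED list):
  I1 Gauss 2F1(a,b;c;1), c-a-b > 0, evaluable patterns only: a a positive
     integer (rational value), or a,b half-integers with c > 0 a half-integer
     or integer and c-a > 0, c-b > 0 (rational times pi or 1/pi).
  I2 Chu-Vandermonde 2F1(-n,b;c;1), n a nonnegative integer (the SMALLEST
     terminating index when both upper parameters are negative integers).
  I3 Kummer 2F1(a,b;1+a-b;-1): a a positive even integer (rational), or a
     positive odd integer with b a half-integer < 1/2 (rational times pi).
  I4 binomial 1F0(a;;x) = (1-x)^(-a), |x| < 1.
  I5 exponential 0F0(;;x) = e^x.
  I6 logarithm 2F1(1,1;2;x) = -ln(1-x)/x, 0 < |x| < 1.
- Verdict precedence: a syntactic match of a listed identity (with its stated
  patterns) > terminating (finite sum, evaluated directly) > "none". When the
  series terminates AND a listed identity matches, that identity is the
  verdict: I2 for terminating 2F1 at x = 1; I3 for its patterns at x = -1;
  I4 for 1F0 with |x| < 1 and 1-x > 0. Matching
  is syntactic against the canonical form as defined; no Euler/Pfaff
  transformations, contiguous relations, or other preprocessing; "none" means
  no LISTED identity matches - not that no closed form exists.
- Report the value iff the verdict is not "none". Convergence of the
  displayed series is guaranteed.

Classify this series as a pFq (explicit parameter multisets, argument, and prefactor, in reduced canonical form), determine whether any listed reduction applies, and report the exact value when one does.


Structural cue: x = 1 and the running product (prefactor 6/7) telescopes to a rising factorial.
Term ratio: r(k) = 1 * (k-6) (k-\frac{2}{5}) / [(k+7) (k+1)] - poly over poly, x = 1 from leading terms; C = \frac{6}{7} at k = 0.

With C = \frac{6}{7}: the canonical form is 2F1(-6, -\frac{2}{5}; 7; 1). Verdict: Vandermonde's identity (I2) applies (terminating 2F1 at x = 1 with n = 6, b = -2/5, c = 7). Hence: \frac{13315523}{12031250}.


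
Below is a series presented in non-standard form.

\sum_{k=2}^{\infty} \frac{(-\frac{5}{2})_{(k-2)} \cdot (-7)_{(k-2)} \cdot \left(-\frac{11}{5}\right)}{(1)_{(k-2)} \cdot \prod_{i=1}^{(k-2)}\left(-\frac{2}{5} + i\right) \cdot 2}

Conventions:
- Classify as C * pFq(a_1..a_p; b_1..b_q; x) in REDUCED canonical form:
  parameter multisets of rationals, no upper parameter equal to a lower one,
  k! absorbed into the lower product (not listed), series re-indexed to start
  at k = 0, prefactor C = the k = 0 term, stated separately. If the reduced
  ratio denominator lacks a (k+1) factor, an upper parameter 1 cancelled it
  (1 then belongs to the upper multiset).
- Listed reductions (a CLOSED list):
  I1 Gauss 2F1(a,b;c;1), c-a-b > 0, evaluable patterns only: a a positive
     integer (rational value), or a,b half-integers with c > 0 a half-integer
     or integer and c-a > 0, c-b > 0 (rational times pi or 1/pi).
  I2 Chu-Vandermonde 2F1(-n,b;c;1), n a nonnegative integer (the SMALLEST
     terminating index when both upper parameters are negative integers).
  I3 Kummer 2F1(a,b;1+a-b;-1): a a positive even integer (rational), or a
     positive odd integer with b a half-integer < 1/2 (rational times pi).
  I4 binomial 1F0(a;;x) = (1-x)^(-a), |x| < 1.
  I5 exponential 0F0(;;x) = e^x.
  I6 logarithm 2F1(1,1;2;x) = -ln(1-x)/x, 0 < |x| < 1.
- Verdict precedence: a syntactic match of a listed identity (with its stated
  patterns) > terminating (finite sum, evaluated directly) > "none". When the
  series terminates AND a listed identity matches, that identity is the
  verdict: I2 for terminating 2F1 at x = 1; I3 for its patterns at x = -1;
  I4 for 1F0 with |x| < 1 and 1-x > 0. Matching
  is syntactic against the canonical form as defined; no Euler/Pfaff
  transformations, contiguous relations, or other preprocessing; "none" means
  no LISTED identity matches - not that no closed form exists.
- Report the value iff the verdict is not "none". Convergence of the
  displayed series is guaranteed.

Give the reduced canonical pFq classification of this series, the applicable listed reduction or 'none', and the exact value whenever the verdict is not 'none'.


Canonical form: C = -\frac{11}{10} times 2F1 with upper {-7, -\frac{5}{2}}, lower {\frac{3}{5}}, x = 1. Verdict: Vandermonde's identity (I2) fires (terminating 2F1 at x = 1 with n = 7, b = -5/2, c = \frac{3}{5}). Sum: -\frac{280739751}{1884160}.

The tell: from the first term -\frac{11}{10}: (1)_k (prefactor -11/10) is k! itself.
Term ratio: r(k) = 1 * (k-7) (k-\frac{5}{2}) / [(k+\frac{3}{5}) (k+1)] - rational in k, leading ratio 1; with t_0 = -\frac{11}{10}, classification follows.


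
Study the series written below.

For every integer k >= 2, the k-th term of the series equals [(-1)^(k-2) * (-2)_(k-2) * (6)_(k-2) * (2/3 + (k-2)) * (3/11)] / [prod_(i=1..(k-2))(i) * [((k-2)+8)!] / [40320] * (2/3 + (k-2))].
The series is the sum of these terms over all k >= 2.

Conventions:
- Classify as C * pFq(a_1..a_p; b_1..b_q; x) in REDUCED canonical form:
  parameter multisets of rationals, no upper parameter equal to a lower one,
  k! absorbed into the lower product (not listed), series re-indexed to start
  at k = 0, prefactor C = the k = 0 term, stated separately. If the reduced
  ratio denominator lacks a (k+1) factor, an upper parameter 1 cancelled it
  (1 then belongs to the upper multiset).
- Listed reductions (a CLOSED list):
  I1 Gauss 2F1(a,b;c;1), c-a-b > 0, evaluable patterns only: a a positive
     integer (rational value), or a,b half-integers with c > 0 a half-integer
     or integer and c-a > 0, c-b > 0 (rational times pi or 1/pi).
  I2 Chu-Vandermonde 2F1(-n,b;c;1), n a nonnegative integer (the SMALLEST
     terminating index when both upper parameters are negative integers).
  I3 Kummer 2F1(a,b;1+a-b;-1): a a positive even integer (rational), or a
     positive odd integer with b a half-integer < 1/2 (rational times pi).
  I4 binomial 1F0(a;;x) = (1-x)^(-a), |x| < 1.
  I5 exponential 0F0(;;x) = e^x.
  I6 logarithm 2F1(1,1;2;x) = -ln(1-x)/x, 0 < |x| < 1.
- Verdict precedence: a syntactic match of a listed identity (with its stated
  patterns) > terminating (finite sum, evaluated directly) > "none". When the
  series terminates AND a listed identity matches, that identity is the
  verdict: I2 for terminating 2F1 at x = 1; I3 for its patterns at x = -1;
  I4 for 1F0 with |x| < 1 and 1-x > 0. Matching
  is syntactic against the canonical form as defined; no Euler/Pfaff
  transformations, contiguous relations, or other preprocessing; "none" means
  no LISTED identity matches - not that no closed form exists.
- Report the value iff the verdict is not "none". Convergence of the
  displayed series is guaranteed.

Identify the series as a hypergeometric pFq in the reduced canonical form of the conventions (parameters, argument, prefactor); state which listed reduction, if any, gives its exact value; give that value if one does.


x = -1 here; the reduced form reads 2F1, upper {-2, 6}, lower {9}, C = 3/11. Verdict: Kummer's theorem (I3) fires (x = -1; c = 9 equals 1+a-b for upper {-2, 6}: listed pattern). Hence: 42/55.

Structural cue: t_0 = 3/11 here, and the product of the first k integers (C = 3/11, x = -1) is k!.
Consecutive-term ratio: r(k) = (-1) * (k-2) (k+6) / [(k+9) (k+1)] - rational; roots negated = parameters, x = (-1), C = 3/11.


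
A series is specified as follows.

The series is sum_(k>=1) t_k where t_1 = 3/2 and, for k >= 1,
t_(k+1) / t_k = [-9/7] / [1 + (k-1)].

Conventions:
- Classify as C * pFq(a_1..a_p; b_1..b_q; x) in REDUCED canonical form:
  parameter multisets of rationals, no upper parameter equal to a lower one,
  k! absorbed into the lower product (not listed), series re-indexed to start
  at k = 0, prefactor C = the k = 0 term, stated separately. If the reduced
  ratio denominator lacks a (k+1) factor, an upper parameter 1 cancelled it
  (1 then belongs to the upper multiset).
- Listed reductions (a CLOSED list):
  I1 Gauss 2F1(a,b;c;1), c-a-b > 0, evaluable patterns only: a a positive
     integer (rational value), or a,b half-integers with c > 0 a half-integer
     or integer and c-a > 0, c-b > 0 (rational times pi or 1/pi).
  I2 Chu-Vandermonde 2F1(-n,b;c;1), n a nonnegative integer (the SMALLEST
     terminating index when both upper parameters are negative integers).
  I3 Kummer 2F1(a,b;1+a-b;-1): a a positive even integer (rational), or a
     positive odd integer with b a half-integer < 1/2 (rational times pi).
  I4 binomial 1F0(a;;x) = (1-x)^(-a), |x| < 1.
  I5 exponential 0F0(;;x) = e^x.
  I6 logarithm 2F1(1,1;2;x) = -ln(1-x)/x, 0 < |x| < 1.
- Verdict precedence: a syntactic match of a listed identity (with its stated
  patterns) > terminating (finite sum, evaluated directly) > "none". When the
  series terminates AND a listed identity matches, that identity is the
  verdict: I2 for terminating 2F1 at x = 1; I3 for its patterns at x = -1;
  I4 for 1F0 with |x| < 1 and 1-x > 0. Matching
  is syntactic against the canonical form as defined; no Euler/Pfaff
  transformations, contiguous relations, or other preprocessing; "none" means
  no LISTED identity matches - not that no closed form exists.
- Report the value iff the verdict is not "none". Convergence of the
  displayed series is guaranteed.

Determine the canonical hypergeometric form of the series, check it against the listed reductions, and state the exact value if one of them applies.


With C = 3/2: the canonical form is 0F0(-; -; -9/7). Verdict (x = -9/7): the I5 exponential reduction applies (the 0F0 exponential series at x = -9/7). Its exact value is (3/2) * e^(-9/7).

Key step: x = (-9/7) and factor the ratio over Q (prefactor 3/2): negated roots = parameters.
Adjacent-term ratio: r(k) = (-9/7) * 1 / [(k+1)] - poly over poly, x = (-9/7) from leading terms; C = 3/2 at k = 0.


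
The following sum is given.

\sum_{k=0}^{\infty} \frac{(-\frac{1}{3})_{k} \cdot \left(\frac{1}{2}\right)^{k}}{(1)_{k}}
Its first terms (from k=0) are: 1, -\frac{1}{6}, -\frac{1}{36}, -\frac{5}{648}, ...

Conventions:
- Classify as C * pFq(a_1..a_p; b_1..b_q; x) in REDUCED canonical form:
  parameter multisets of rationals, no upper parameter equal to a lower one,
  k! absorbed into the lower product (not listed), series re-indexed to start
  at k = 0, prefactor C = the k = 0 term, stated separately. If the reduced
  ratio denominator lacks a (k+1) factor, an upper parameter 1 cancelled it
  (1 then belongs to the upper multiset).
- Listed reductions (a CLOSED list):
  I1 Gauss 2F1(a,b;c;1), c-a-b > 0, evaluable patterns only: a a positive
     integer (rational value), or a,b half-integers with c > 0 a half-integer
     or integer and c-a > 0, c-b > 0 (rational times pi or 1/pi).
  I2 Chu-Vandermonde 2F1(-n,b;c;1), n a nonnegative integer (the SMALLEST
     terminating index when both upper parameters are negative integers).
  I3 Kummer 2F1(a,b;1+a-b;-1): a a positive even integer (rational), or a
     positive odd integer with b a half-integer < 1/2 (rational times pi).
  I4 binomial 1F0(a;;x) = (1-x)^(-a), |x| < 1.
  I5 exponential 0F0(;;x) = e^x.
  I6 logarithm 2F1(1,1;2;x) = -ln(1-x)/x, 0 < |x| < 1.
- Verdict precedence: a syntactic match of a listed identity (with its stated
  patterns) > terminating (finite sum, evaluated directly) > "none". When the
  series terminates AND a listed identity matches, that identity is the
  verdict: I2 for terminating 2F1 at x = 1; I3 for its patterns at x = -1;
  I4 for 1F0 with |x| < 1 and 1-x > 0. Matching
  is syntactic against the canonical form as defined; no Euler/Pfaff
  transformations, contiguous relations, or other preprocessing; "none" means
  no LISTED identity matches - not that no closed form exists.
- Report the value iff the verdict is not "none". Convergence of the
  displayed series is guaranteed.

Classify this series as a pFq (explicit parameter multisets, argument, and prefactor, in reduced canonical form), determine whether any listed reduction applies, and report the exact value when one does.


The series (x = \frac{1}{2}) is 1F0: upper {-\frac{1}{3}}, lower {-}, prefactor 1. Verdict: the I4 binomial reduction applies (the 1F0 binomial series: exponent 1/3, x = \frac{1}{2}). Hence: \left(\frac{1}{2}\right)^{\frac{1}{3}}.

Key observation: t_0 being 1, (1)_k (C = 1) is k! itself.
Consecutive-term ratio: r(k) = \frac{1}{2} * (k-\frac{1}{3}) / [(k+1)] ; factor over Q: parameters, x = \frac{1}{2}, and C = 1.
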